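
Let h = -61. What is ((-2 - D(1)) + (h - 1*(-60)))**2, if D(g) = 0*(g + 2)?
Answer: 9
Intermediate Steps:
D(g) = 0 (D(g) = 0*(2 + g) = 0)
((-2 - D(1)) + (h - 1*(-60)))**2 = ((-2 - 1*0) + (-61 - 1*(-60)))**2 = ((-2 + 0) + (-61 + 60))**2 = (-2 - 1)**2 = (-3)**2 = 9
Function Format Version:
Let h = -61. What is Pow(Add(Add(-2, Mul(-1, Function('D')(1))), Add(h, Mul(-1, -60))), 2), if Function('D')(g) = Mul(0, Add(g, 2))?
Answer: 9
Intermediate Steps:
Function('D')(g) = 0 (Function('D')(g) = Mul(0, Add(2, g)) = 0)
Pow(Add(Add(-2, Mul(-1, Function('D')(1))), Add(h, Mul(-1, -60))), 2) = Pow(Add(Add(-2, Mul(-1, 0)), Add(-61, Mul(-1, -60))), 2) = Pow(Add(Add(-2, 0), Add(-61, 60)), 2) = Pow(Add(-2, -1), 2) = Pow(-3, 2) = 9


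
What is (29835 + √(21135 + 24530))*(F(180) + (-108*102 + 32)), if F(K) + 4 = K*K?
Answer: 638827020 + 21412*√45665 ≈ 6.4340e+8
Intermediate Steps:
F(K) = -4 + K² (F(K) = -4 + K*K = -4 + K²)
(29835 + √(21135 + 24530))*(F(180) + (-108*102 + 32)) = (29835 + √(21135 + 24530))*((-4 + 180²) + (-108*102 + 32)) = (29835 + √45665)*((-4 + 32400) + (-11016 + 32)) = (29835 + √45665)*(32396 - 10984) = (29835 + √45665)*21412 = 638827020 + 21412*√45665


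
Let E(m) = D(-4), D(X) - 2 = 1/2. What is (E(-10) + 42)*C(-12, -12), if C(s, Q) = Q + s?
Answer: -1068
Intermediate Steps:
D(X) = 5/2 (D(X) = 2 + 1/2 = 5/2)
E(m) = 5/2
(E(-10) + 42)*C(-12, -12) = (5/2 + 42)*(-12 - 12) = (89/2)*(-24) = -1068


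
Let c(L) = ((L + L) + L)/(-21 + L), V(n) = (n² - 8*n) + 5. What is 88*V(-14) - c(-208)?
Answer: 6306952/229 ≈ 27541.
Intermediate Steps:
V(n) = 5 + n² - 8*n
c(L) = 3*L/(-21 + L) (c(L) = (2*L + L)/(-21 + L) = (3*L)/(-21 + L) = 3*L/(-21 + L))
88*V(-14) - c(-208) = 88*(5 + (-14)² - 8*(-14)) - 3*(-208)/(-21 - 208) = 88*(5 + 196 + 112) - 3*(-208)/(-229) = 88*313 - 3*(-208)*(-1)/229 = 27544 - 1*624/229 = 27544 - 624/229 = 6306952/229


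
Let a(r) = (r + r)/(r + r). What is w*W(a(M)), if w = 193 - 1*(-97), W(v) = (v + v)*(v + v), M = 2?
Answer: 1160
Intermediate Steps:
a(r) = 1 (a(r) = (2*r)/((2*r)) = (2*r)*(1/(2*r)) = 1)
W(v) = 4*v² (W(v) = (2*v)*(2*v) = 4*v²)
w = 290 (w = 193 + 97 = 290)
w*W(a(M)) = 290*(4*1²) = 290*(4*1) = 290*4 = 1160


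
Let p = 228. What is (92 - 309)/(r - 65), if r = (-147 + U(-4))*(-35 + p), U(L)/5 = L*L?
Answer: 217/12996 ≈ 0.016697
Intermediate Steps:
U(L) = 5*L² (U(L) = 5*(L*L) = 5*L²)
r = -12931 (r = (-147 + 5*(-4)²)*(-35 + 228) = (-147 + 5*16)*193 = (-147 + 80)*193 = -67*193 = -12931)
(92 - 309)/(r - 65) = (92 - 309)/(-12931 - 65) = -217/(-12996) = -217*(-1/12996) = 217/12996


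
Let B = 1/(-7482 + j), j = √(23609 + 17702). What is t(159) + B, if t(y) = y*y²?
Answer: 224856875829345/55939013 - √41311/55939013 ≈ 4.0197e+6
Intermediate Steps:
j = √41311 ≈ 203.25
t(y) = y³
B = 1/(-7482 + √41311) ≈ -0.00013739
t(159) + B = 159³ + (-7482/55939013 - √41311/55939013) = 4019679 + (-7482/55939013 - √41311/55939013) = 224856875829345/55939013 - √41311/55939013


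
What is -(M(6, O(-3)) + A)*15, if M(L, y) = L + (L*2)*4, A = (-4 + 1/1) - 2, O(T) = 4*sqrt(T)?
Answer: -735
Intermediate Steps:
A = -5 (A = (-4 + 1) - 2 = -3 - 2 = -5)
M(L, y) = 9*L (M(L, y) = L + (2*L)*4 = L + 8*L = 9*L)
-(M(6, O(-3)) + A)*15 = -(9*6 - 5)*15 = -(54 - 5)*15 = -49*15 = -1*735 = -735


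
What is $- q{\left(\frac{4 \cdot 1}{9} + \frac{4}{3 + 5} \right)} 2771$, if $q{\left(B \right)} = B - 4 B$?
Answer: $\frac{47107}{6} \approx 7851.2$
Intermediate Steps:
$q{\left(B \right)} = - 3 B$
$- q{\left(\frac{4 \cdot 1}{9} + \frac{4}{3 + 5} \right)} 2771 = - \left(-3\right) \left(\frac{4 \cdot 1}{9} + \frac{4}{3 + 5}\right) 2771 = - \left(-3\right) \left(4 \cdot \frac{1}{9} + \frac{4}{8}\right) 2771 = - \left(-3\right) \left(\frac{4}{9} + 4 \cdot \frac{1}{8}\right) 2771 = - \left(-3\right) \left(\frac{4}{9} + \frac{1}{2}\right) 2771 = - \frac{\left(-3\right) 17}{18} \cdot 2771 = \left(-1\right) \left(- \frac{17}{6}\right) 2771 = \frac{17}{6} \cdot 2771 = \frac{47107}{6}$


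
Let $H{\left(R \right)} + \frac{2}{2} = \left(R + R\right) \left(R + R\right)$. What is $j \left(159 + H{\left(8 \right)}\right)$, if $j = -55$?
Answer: $-22770$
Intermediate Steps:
$H{\left(R \right)} = -1 + 4 R^{2}$ ($H{\left(R \right)} = -1 + \left(R + R\right) \left(R + R\right) = -1 + 2 R 2 R = -1 + 4 R^{2}$)
$j \left(159 + H{\left(8 \right)}\right) = - 55 \left(159 - \left(1 - 4 \cdot 8^{2}\right)\right) = - 55 \left(159 + \left(-1 + 4 \cdot 64\right)\right) = - 55 \left(159 + \left(-1 + 256\right)\right) = - 55 \left(159 + 255\right) = \left(-55\right) 414 = -22770$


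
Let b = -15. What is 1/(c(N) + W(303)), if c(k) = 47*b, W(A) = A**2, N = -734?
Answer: 1/91104 ≈ 1.0976e-5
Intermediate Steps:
c(k) = -705 (c(k) = 47*(-15) = -705)
1/(c(N) + W(303)) = 1/(-705 + 303**2) = 1/(-705 + 91809) = 1/91104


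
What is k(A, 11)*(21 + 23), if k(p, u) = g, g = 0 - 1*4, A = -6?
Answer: -176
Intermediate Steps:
g = -4 (g = 0 - 4 = -4)
k(p, u) = -4
k(A, 11)*(21 + 23) = -4*(21 + 23) = -4*44 = -176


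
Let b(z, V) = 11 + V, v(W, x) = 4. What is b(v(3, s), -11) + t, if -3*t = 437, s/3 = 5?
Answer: -437/3 ≈ -145.67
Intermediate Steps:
s = 15 (s = 3*5 = 15)
t = -437/3 (t = -⅓*437 = -437/3 ≈ -145.67)
b(v(3, s), -11) + t = (11 - 11) - 437/3 = 0 - 437/3 = -437/3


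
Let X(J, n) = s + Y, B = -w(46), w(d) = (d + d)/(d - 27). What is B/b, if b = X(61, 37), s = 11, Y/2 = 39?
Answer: -92/1691 ≈ -0.054406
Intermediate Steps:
Y = 78 (Y = 2*39 = 78)
w(d) = 2*d/(-27 + d) (w(d) = (2*d)/(-27 + d) = 2*d/(-27 + d))
B = -92/19 (B = -2*46/(-27 + 46) = -2*46/19 = -1*92/19 = -92/19 ≈ -4.8421)
X(J, n) = 89 (X(J, n) = 11 + 78 = 89)
b = 89
B/b = -92/19/89 = -92/19*1/89 = -92/1691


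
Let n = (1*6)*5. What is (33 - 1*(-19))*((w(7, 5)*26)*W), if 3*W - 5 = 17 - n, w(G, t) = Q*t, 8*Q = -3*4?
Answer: 27040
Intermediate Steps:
Q = -3/2 (Q = (-3*4)/8 = (1/8)*(-12) = -3/2 ≈ -1.5000)
w(G, t) = -3*t/2
n = 30 (n = 6*5 = 30)
W = -8/3 (W = 5/3 + (17 - 1*30)/3 = 5/3 + (17 - 30)/3 = 5/3 + (1/3)*(-13) = 5/3 - 13/3 = -8/3 ≈ -2.6667)
(33 - 1*(-19))*((w(7, 5)*26)*W) = (33 - 1*(-19))*((-3/2*5*26)*(-8/3)) = (33 + 19)*(-15/2*26*(-8/3)) = 52*(-195*(-8/3)) = 52*520 = 27040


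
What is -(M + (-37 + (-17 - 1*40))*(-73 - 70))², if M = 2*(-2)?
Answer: -180579844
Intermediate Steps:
M = -4
-(M + (-37 + (-17 - 1*40))*(-73 - 70))² = -(-4 + (-37 + (-17 - 1*40))*(-73 - 70))² = -(-4 + (-37 + (-17 - 40))*(-143))² = -(-4 + (-37 - 57)*(-143))² = -(-4 - 94*(-143))² = -(-4 + 13442)² = -1*13438² = -1*180579844 = -180579844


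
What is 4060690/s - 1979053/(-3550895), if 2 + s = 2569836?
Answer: 9752460752376/4562605350715 ≈ 2.1375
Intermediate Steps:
s = 2569834 (s = -2 + 2569836 = 2569834)
4060690/s - 1979053/(-3550895) = 4060690/2569834 - 1979053/(-3550895) = 4060690*(1/2569834) - 1979053*(-1/3550895) = 2030345/1284917 + 1979053/3550895 = 9752460752376/4562605350715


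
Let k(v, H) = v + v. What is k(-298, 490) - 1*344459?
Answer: -345055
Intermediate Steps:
k(v, H) = 2*v
k(-298, 490) - 1*344459 = 2*(-298) - 1*344459 = -596 - 344459 = -345055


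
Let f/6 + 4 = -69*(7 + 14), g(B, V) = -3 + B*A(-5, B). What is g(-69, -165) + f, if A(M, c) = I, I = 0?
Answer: -8721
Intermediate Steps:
A(M, c) = 0
g(B, V) = -3 (g(B, V) = -3 + B*0 = -3 + 0 = -3)
f = -8718 (f = -24 + 6*(-69*(7 + 14)) = -24 + 6*(-69*21) = -24 + 6*(-1449) = -24 - 8694 = -8718)
g(-69, -165) + f = -3 - 8718 = -8721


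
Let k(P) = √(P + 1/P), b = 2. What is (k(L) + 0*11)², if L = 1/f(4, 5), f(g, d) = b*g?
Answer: 65/8 ≈ 8.1250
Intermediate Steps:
f(g, d) = 2*g
L = ⅛ (L = 1/(2*4) = 1/8 = ⅛ ≈ 0.12500)
(k(L) + 0*11)² = (√(⅛ + 1/(⅛)) + 0*11)² = (√(⅛ + 8) + 0)² = (√(65/8) + 0)² = (√130/4 + 0)² = (√130/4)² = 65/8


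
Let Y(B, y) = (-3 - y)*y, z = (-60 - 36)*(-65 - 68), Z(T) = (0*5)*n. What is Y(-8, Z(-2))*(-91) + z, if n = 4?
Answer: 12768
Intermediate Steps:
Z(T) = 0 (Z(T) = (0*5)*4 = 0*4 = 0)
z = 12768 (z = -96*(-133) = 12768)
Y(B, y) = y*(-3 - y)
Y(-8, Z(-2))*(-91) + z = -1*0*(3 + 0)*(-91) + 12768 = -1*0*3*(-91) + 12768 = 0*(-91) + 12768 = 0 + 12768 = 12768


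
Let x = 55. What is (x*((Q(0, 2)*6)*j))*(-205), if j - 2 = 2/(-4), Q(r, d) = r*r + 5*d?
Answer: -1014750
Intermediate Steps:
Q(r, d) = r² + 5*d
j = 3/2 (j = 2 + 2/(-4) = 2 + 2*(-¼) = 2 - ½ = 3/2 ≈ 1.5000)
(x*((Q(0, 2)*6)*j))*(-205) = (55*(((0² + 5*2)*6)*(3/2)))*(-205) = (55*(((0 + 10)*6)*(3/2)))*(-205) = (55*((10*6)*(3/2)))*(-205) = (55*(60*(3/2)))*(-205) = (55*90)*(-205) = 4950*(-205) = -1014750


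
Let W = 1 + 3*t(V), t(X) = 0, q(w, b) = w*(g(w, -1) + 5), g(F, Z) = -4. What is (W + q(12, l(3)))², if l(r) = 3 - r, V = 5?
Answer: 169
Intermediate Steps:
q(w, b) = w (q(w, b) = w*(-4 + 5) = w*1 = w)
W = 1 (W = 1 + 3*0 = 1 + 0 = 1)
(W + q(12, l(3)))² = (1 + 12)² = 13² = 169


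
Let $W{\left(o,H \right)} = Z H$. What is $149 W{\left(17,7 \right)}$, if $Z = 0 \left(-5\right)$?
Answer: $0$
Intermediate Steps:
$Z = 0$
$W{\left(o,H \right)} = 0$ ($W{\left(o,H \right)} = 0 H = 0$)
$149 W{\left(17,7 \right)} = 149 \cdot 0 = 0$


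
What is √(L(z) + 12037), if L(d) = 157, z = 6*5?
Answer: √12194 ≈ 110.43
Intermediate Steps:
z = 30
√(L(z) + 12037) = √(157 + 12037) = √12194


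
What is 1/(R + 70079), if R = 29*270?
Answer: 1/77909 ≈ 1.2835e-5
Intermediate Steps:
R = 7830
1/(R + 70079) = 1/(7830 + 70079) = 1/77909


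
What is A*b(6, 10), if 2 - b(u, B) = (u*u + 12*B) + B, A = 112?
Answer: -18368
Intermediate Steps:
b(u, B) = 2 - u² - 13*B (b(u, B) = 2 - ((u*u + 12*B) + B) = 2 - ((u² + 12*B) + B) = 2 - (u² + 13*B) = 2 + (-u² - 13*B) = 2 - u² - 13*B)
A*b(6, 10) = 112*(2 - 1*6² - 13*10) = 112*(2 - 1*36 - 130) = 112*(2 - 36 - 130) = 112*(-164) = -18368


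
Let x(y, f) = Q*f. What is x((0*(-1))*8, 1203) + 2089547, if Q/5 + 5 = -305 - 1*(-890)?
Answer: 5578247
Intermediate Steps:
Q = 2900 (Q = -25 + 5*(-305 - 1*(-890)) = -25 + 5*(-305 + 890) = -25 + 5*585 = -25 + 2925 = 2900)
x(y, f) = 2900*f
x((0*(-1))*8, 1203) + 2089547 = 2900*1203 + 2089547 = 3488700 + 2089547 = 5578247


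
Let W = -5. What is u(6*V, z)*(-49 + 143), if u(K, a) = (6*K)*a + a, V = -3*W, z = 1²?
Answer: 50854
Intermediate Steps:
z = 1
V = 15 (V = -3*(-5) = 15)
u(K, a) = a + 6*K*a (u(K, a) = 6*K*a + a = a + 6*K*a)
u(6*V, z)*(-49 + 143) = (1*(1 + 6*(6*15)))*(-49 + 143) = (1*(1 + 6*90))*94 = (1*(1 + 540))*94 = (1*541)*94 = 541*94 = 50854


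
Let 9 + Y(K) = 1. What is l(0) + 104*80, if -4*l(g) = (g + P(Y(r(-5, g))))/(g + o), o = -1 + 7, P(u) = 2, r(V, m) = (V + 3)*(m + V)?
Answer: 99839/12 ≈ 8319.9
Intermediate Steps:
r(V, m) = (3 + V)*(V + m)
Y(K) = -8 (Y(K) = -9 + 1 = -8)
o = 6
l(g) = -(2 + g)/(4*(6 + g)) (l(g) = -(g + 2)/(4*(g + 6)) = -(2 + g)/(4*(6 + g)))
l(0) + 104*80 = (-2 - 1*0)/(4*(6 + 0)) + 104*80 = (¼)*(-2 + 0)/6 + 8320 = (¼)*(⅙)*(-2) + 8320 = -1/12 + 8320 = 99839/12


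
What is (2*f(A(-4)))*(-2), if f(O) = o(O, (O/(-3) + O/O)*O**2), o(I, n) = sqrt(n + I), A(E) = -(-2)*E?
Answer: -8*sqrt(510)/3 ≈ -60.222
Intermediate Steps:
A(E) = 2*E
o(I, n) = sqrt(I + n)
f(O) = sqrt(O + O**2*(1 - O/3)) (f(O) = sqrt(O + (O/(-3) + O/O)*O**2) = sqrt(O + (O*(-1/3) + 1)*O**2) = sqrt(O + (-O/3 + 1)*O**2) = sqrt(O + (1 - O/3)*O**2) = sqrt(O + O**2*(1 - O/3)))
(2*f(A(-4)))*(-2) = (2*(sqrt(3)*sqrt((2*(-4))*(3 - 2*(-4)*(-3 + 2*(-4))))/3))*(-2) = (2*(sqrt(3)*sqrt(-8*(3 - 1*(-8)*(-3 - 8)))/3))*(-2) = (2*(sqrt(3)*sqrt(-8*(3 - 1*(-8)*(-11)))/3))*(-2) = (2*(sqrt(3)*sqrt(-8*(3 - 88))/3))*(-2) = (2*(sqrt(3)*sqrt(-8*(-85))/3))*(-2) = (2*(sqrt(3)*sqrt(680)/3))*(-2) = (2*(sqrt(3)*(2*sqrt(170))/3))*(-2) = (2*(2*sqrt(510)/3))*(-2) = (4*sqrt(510)/3)*(-2) = -8*sqrt(510)/3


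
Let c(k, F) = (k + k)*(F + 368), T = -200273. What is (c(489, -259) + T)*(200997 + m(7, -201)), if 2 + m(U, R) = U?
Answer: -18828058342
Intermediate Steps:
m(U, R) = -2 + U
c(k, F) = 2*k*(368 + F) (c(k, F) = (2*k)*(368 + F) = 2*k*(368 + F))
(c(489, -259) + T)*(200997 + m(7, -201)) = (2*489*(368 - 259) - 200273)*(200997 + (-2 + 7)) = (2*489*109 - 200273)*(200997 + 5) = (106602 - 200273)*201002 = -93671*201002 = -18828058342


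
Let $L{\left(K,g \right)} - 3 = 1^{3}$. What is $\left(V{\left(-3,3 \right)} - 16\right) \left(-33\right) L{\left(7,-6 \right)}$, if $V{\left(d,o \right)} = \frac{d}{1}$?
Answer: $2508$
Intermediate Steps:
$V{\left(d,o \right)} = d$ ($V{\left(d,o \right)} = d 1 = d$)
$L{\left(K,g \right)} = 4$ ($L{\left(K,g \right)} = 3 + 1^{3} = 3 + 1 = 4$)
$\left(V{\left(-3,3 \right)} - 16\right) \left(-33\right) L{\left(7,-6 \right)} = \left(-3 - 16\right) \left(-33\right) 4 = \left(-19\right) \left(-33\right) 4 = 627 \cdot 4 = 2508$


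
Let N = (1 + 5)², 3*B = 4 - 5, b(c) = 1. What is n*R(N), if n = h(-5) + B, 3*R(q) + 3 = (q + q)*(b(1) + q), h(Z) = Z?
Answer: -14192/3 ≈ -4730.7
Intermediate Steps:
B = -⅓ (B = (4 - 5)/3 = (⅓)*(-1) = -⅓ ≈ -0.33333)
N = 36 (N = 6² = 36)
R(q) = -1 + 2*q*(1 + q)/3 (R(q) = -1 + ((q + q)*(1 + q))/3 = -1 + ((2*q)*(1 + q))/3 = -1 + (2*q*(1 + q))/3 = -1 + 2*q*(1 + q)/3)
n = -16/3 (n = -5 - ⅓ = -16/3 ≈ -5.3333)
n*R(N) = -16*(-1 + (⅔)*36 + (⅔)*36²)/3 = -16*(-1 + 24 + (⅔)*1296)/3 = -16*(-1 + 24 + 864)/3 = -16/3*887 = -14192/3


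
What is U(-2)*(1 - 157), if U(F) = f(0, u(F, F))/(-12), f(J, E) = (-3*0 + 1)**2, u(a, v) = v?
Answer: 13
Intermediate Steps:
f(J, E) = 1 (f(J, E) = (0 + 1)**2 = 1**2 = 1)
U(F) = -1/12 (U(F) = 1/(-12) = 1*(-1/12) = -1/12)
U(-2)*(1 - 157) = -(1 - 157)/12 = -1/12*(-156) = 13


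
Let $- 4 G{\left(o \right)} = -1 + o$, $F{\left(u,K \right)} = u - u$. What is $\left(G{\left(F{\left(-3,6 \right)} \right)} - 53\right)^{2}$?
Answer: $\frac{44521}{16} \approx 2782.6$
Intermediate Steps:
$F{\left(u,K \right)} = 0$
$G{\left(o \right)} = \frac{1}{4} - \frac{o}{4}$ ($G{\left(o \right)} = - \frac{-1 + o}{4} = \frac{1}{4} - \frac{o}{4}$)
$\left(G{\left(F{\left(-3,6 \right)} \right)} - 53\right)^{2} = \left(\left(\frac{1}{4} - 0\right) - 53\right)^{2} = \left(\left(\frac{1}{4} + 0\right) - 53\right)^{2} = \left(\frac{1}{4} - 53\right)^{2} = \left(- \frac{211}{4}\right)^{2} = \frac{44521}{16}$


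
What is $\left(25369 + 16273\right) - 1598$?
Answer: $40044$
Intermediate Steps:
$\left(25369 + 16273\right) - 1598 = 41642 - 1598 = 40044$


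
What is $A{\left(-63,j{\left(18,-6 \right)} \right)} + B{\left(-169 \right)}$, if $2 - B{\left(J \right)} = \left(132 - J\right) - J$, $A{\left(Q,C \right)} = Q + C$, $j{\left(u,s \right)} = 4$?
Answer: $-527$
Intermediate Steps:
$A{\left(Q,C \right)} = C + Q$
$B{\left(J \right)} = -130 + 2 J$ ($B{\left(J \right)} = 2 - \left(\left(132 - J\right) - J\right) = 2 - \left(132 - 2 J\right) = 2 + \left(-132 + 2 J\right) = -130 + 2 J$)
$A{\left(-63,j{\left(18,-6 \right)} \right)} + B{\left(-169 \right)} = \left(4 - 63\right) + \left(-130 + 2 \left(-169\right)\right) = -59 - 468 = -527$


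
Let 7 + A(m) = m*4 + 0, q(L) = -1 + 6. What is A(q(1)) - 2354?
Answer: -2341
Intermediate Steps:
q(L) = 5
A(m) = -7 + 4*m (A(m) = -7 + (m*4 + 0) = -7 + (4*m + 0) = -7 + 4*m)
A(q(1)) - 2354 = (-7 + 4*5) - 2354 = (-7 + 20) - 2354 = 13 - 2354 = -2341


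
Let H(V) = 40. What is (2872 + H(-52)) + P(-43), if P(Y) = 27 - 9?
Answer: 2930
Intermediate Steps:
P(Y) = 18
(2872 + H(-52)) + P(-43) = (2872 + 40) + 18 = 2912 + 18 = 2930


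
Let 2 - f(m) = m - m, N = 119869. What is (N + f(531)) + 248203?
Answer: 368074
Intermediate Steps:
f(m) = 2 (f(m) = 2 - (m - m) = 2 - 1*0 = 2 + 0 = 2)
(N + f(531)) + 248203 = (119869 + 2) + 248203 = 119871 + 248203 = 368074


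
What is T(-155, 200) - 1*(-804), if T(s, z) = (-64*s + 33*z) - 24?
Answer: 17300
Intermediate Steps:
T(s, z) = -24 - 64*s + 33*z
T(-155, 200) - 1*(-804) = (-24 - 64*(-155) + 33*200) - 1*(-804) = (-24 + 9920 + 6600) + 804 = 16496 + 804 = 17300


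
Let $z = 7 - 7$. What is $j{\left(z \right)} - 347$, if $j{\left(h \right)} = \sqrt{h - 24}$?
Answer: $-347 + 2 i \sqrt{6} \approx -347.0 + 4.899 i$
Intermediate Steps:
$z = 0$
$j{\left(h \right)} = \sqrt{-24 + h}$ ($j{\left(h \right)} = \sqrt{h - 24} = \sqrt{-24 + h}$)
$j{\left(z \right)} - 347 = \sqrt{-24 + 0} - 347 = \sqrt{-24} - 347 = 2 i \sqrt{6} - 347 = -347 + 2 i \sqrt{6}$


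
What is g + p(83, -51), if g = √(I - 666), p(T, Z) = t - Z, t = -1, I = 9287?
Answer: 50 + √8621 ≈ 142.85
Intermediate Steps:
p(T, Z) = -1 - Z
g = √8621 (g = √(9287 - 666) = √8621 ≈ 92.849)
g + p(83, -51) = √8621 + (-1 - 1*(-51)) = √8621 + (-1 + 51) = √8621 + 50 = 50 + √8621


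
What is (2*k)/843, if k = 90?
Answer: 60/281 ≈ 0.21352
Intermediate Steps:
(2*k)/843 = (2*90)/843 = 180*(1/843) = 60/281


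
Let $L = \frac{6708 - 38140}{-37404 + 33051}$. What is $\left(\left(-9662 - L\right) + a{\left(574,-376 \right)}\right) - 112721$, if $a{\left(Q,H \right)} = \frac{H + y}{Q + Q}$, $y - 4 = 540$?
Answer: $- \frac{21843323753}{178473} \approx -1.2239 \cdot 10^{5}$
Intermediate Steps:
$y = 544$ ($y = 4 + 540 = 544$)
$L = \frac{31432}{4353}$ ($L = - \frac{31432}{-4353} = \left(-31432\right) \left(- \frac{1}{4353}\right) = \frac{31432}{4353} \approx 7.2208$)
$a{\left(Q,H \right)} = \frac{544 + H}{2 Q}$ ($a{\left(Q,H \right)} = \frac{H + 544}{Q + Q} = \frac{544 + H}{2 Q}$)
$\left(\left(-9662 - L\right) + a{\left(574,-376 \right)}\right) - 112721 = \left(\left(-9662 - \frac{31432}{4353}\right) + \frac{544 - 376}{2 \cdot 574}\right) - 112721 = \left(\left(-9662 - \frac{31432}{4353}\right) + \frac{1}{2} \cdot \frac{1}{574} \cdot 168\right) - 112721 = \left(- \frac{42090118}{4353} + \frac{6}{41}\right) - 112721 = - \frac{1725668720}{178473} - 112721 = - \frac{21843323753}{178473}$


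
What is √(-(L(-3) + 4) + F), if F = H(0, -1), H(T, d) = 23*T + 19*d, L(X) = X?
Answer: 2*I*√5 ≈ 4.4721*I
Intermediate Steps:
H(T, d) = 19*d + 23*T
F = -19 (F = 19*(-1) + 23*0 = -19 + 0 = -19)
√(-(L(-3) + 4) + F) = √(-(-3 + 4) - 19) = √(-1*1 - 19) = √(-1 - 19) = √(-20) = 2*I*√5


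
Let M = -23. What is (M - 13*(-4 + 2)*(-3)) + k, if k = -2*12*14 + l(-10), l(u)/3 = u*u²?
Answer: -3437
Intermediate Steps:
l(u) = 3*u³ (l(u) = 3*(u*u²) = 3*u³)
k = -3336 (k = -2*12*14 + 3*(-10)³ = -24*14 + 3*(-1000) = -336 - 3000 = -3336)
(M - 13*(-4 + 2)*(-3)) + k = (-23 - 13*(-4 + 2)*(-3)) - 3336 = (-23 - (-26)*(-3)) - 3336 = (-23 - 13*6) - 3336 = (-23 - 78) - 3336 = -101 - 3336 = -3437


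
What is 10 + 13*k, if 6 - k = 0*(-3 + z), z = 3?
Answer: 88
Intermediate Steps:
k = 6 (k = 6 - 0*(-3 + 3) = 6 - 0*0 = 6 - 1*0 = 6 + 0 = 6)
10 + 13*k = 10 + 13*6 = 10 + 78 = 88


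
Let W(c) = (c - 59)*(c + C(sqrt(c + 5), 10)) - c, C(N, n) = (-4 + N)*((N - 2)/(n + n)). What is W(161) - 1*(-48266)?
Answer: 327072/5 - 153*sqrt(166)/5 ≈ 65020.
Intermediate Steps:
C(N, n) = (-4 + N)*(-2 + N)/(2*n) (C(N, n) = (-4 + N)*((-2 + N)/((2*n))) = (-4 + N)*((-2 + N)*(1/(2*n))) = (-4 + N)*((-2 + N)/(2*n)) = (-4 + N)*(-2 + N)/(2*n))
W(c) = -c + (-59 + c)*(13/20 - 3*sqrt(5 + c)/10 + 21*c/20) (W(c) = (c - 59)*(c + (1/2)*(8 + (sqrt(c + 5))**2 - 6*sqrt(c + 5))/10) - c = (-59 + c)*(c + (1/2)*(1/10)*(8 + (sqrt(5 + c))**2 - 6*sqrt(5 + c))) - c = (-59 + c)*(c + (1/2)*(1/10)*(8 + (5 + c) - 6*sqrt(5 + c))) - c = (-59 + c)*(c + (1/2)*(1/10)*(13 + c - 6*sqrt(5 + c))) - c = (-59 + c)*(c + (13/20 - 3*sqrt(5 + c)/10 + c/20)) - c = (-59 + c)*(13/20 - 3*sqrt(5 + c)/10 + 21*c/20) - c = -c + (-59 + c)*(13/20 - 3*sqrt(5 + c)/10 + 21*c/20))
W(161) - 1*(-48266) = (-767/20 - 623/10*161 + (21/20)*161**2 + 177*sqrt(5 + 161)/10 - 3/10*161*sqrt(5 + 161)) - 1*(-48266) = (-767/20 - 100303/10 + (21/20)*25921 + 177*sqrt(166)/10 - 3/10*161*sqrt(166)) + 48266 = (-767/20 - 100303/10 + 544341/20 + 177*sqrt(166)/10 - 483*sqrt(166)/10) + 48266 = (85742/5 - 153*sqrt(166)/5) + 48266 = 327072/5 - 153*sqrt(166)/5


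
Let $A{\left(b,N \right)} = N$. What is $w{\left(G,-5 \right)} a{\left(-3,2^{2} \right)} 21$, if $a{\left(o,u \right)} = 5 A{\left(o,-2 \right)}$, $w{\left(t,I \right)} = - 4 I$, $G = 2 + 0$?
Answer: $-4200$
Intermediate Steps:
$G = 2$
$a{\left(o,u \right)} = -10$ ($a{\left(o,u \right)} = 5 \left(-2\right) = -10$)
$w{\left(G,-5 \right)} a{\left(-3,2^{2} \right)} 21 = \left(-4\right) \left(-5\right) \left(-10\right) 21 = 20 \left(-10\right) 21 = \left(-200\right) 21 = -4200$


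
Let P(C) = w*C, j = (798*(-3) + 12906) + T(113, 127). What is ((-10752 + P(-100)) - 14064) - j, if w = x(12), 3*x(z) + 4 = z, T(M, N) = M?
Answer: -107123/3 ≈ -35708.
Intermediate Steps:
x(z) = -4/3 + z/3
w = 8/3 (w = -4/3 + (1/3)*12 = -4/3 + 4 = 8/3 ≈ 2.6667)
j = 10625 (j = (798*(-3) + 12906) + 113 = (-2394 + 12906) + 113 = 10512 + 113 = 10625)
P(C) = 8*C/3
((-10752 + P(-100)) - 14064) - j = ((-10752 + (8/3)*(-100)) - 14064) - 1*10625 = ((-10752 - 800/3) - 14064) - 10625 = (-33056/3 - 14064) - 10625 = -75248/3 - 10625 = -107123/3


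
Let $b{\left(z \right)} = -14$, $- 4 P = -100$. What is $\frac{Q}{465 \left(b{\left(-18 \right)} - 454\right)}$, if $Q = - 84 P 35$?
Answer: $\frac{1225}{3627} \approx 0.33774$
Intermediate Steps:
$P = 25$ ($P = \left(- \frac{1}{4}\right) \left(-100\right) = 25$)
$Q = -73500$ ($Q = \left(-84\right) 25 \cdot 35 = \left(-2100\right) 35 = -73500$)
$\frac{Q}{465 \left(b{\left(-18 \right)} - 454\right)} = - \frac{73500}{465 \left(-14 - 454\right)} = - \frac{73500}{465 \left(-468\right)} = - \frac{73500}{-217620} = \left(-73500\right) \left(- \frac{1}{217620}\right) = \frac{1225}{3627}$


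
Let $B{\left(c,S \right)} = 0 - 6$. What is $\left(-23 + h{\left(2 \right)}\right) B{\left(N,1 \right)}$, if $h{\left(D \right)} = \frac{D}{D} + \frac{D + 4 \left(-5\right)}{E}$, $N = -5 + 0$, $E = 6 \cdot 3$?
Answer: $138$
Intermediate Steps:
$E = 18$
$N = -5$
$B{\left(c,S \right)} = -6$ ($B{\left(c,S \right)} = 0 - 6 = -6$)
$h{\left(D \right)} = - \frac{1}{9} + \frac{D}{18}$ ($h{\left(D \right)} = \frac{D}{D} + \frac{D + 4 \left(-5\right)}{18} = 1 + \left(D - 20\right) \frac{1}{18} = 1 + \left(-20 + D\right) \frac{1}{18} = 1 + \left(- \frac{10}{9} + \frac{D}{18}\right) = - \frac{1}{9} + \frac{D}{18}$)
$\left(-23 + h{\left(2 \right)}\right) B{\left(N,1 \right)} = \left(-23 + \left(- \frac{1}{9} + \frac{1}{18} \cdot 2\right)\right) \left(-6\right) = \left(-23 + \left(- \frac{1}{9} + \frac{1}{9}\right)\right) \left(-6\right) = \left(-23 + 0\right) \left(-6\right) = \left(-23\right) \left(-6\right) = 138$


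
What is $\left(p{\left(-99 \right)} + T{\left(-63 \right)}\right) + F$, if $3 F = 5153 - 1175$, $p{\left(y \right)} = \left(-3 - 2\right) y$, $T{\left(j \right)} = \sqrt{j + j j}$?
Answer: $1821 + 3 \sqrt{434} \approx 1883.5$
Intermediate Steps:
$T{\left(j \right)} = \sqrt{j + j^{2}}$
$p{\left(y \right)} = - 5 y$
$F = 1326$ ($F = \frac{5153 - 1175}{3} = \frac{1}{3} \cdot 3978 = 1326$)
$\left(p{\left(-99 \right)} + T{\left(-63 \right)}\right) + F = \left(\left(-5\right) \left(-99\right) + \sqrt{- 63 \left(1 - 63\right)}\right) + 1326 = \left(495 + \sqrt{\left(-63\right) \left(-62\right)}\right) + 1326 = \left(495 + \sqrt{3906}\right) + 1326 = \left(495 + 3 \sqrt{434}\right) + 1326 = 1821 + 3 \sqrt{434}$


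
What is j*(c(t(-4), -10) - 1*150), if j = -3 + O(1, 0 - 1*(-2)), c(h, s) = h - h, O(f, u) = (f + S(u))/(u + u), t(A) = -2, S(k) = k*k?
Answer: 525/2 ≈ 262.50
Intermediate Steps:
S(k) = k**2
O(f, u) = (f + u**2)/(2*u) (O(f, u) = (f + u**2)/(u + u) = (f + u**2)/((2*u)) = (f + u**2)*(1/(2*u)) = (f + u**2)/(2*u))
c(h, s) = 0
j = -7/4 (j = -3 + (1 + (0 - 1*(-2))**2)/(2*(0 - 1*(-2))) = -3 + (1 + (0 + 2)**2)/(2*(0 + 2)) = -3 + (1/2)*(1 + 2**2)/2 = -3 + (1/2)*(1/2)*(1 + 4) = -3 + (1/2)*(1/2)*5 = -3 + 5/4 = -7/4 ≈ -1.7500)
j*(c(t(-4), -10) - 1*150) = -7*(0 - 1*150)/4 = -7*(0 - 150)/4 = -7/4*(-150) = 525/2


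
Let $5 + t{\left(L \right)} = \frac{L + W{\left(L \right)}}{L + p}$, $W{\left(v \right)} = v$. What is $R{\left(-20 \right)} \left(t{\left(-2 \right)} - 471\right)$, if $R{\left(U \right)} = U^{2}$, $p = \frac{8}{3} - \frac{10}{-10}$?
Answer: $-191360$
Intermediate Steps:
$p = \frac{11}{3}$ ($p = 8 \cdot \frac{1}{3} - -1 = \frac{8}{3} + 1 = \frac{11}{3} \approx 3.6667$)
$t{\left(L \right)} = -5 + \frac{2 L}{\frac{11}{3} + L}$ ($t{\left(L \right)} = -5 + \frac{L + L}{L + \frac{11}{3}} = -5 + \frac{2 L}{\frac{11}{3} + L}$)
$R{\left(-20 \right)} \left(t{\left(-2 \right)} - 471\right) = \left(-20\right)^{2} \left(\frac{-55 - -18}{11 + 3 \left(-2\right)} - 471\right) = 400 \left(\frac{-55 + 18}{11 - 6} - 471\right) = 400 \left(\frac{1}{5} \left(-37\right) - 471\right) = 400 \left(- \frac{37}{5} - 471\right) = 400 \left(- \frac{2392}{5}\right) = -191360$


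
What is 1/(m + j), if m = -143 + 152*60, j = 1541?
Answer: 1/10518 ≈ 9.5075e-5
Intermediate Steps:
m = 8977 (m = -143 + 9120 = 8977)
1/(m + j) = 1/(8977 + 1541) = 1/10518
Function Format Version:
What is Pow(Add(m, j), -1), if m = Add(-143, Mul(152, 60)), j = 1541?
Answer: Rational(1, 10518) ≈ 9.5075e-5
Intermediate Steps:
m = 8977 (m = Add(-143, 9120) = 8977)
Pow(Add(m, j), -1) = Pow(Add(8977, 1541), -1) = Pow(10518, -1) = Rational(1, 10518)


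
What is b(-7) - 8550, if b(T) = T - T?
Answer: -8550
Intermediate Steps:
b(T) = 0
b(-7) - 8550 = 0 - 8550 = -8550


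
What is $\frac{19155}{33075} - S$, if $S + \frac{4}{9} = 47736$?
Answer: $- \frac{105255623}{2205} \approx -47735.0$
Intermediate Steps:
$S = \frac{429620}{9}$ ($S = - \frac{4}{9} + 47736 = \frac{429620}{9} \approx 47736.0$)
$\frac{19155}{33075} - S = \frac{19155}{33075} - \frac{429620}{9} = 19155 \cdot \frac{1}{33075} - \frac{429620}{9} = \frac{1277}{2205} - \frac{429620}{9} = - \frac{105255623}{2205}$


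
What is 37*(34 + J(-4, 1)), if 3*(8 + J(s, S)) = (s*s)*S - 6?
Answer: 3256/3 ≈ 1085.3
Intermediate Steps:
J(s, S) = -10 + S*s²/3 (J(s, S) = -8 + ((s*s)*S - 6)/3 = -8 + (s²*S - 6)/3 = -8 + (S*s² - 6)/3 = -8 + (-6 + S*s²)/3 = -8 + (-2 + S*s²/3) = -10 + S*s²/3)
37*(34 + J(-4, 1)) = 37*(34 + (-10 + (⅓)*1*(-4)²)) = 37*(34 + (-10 + (⅓)*1*16)) = 37*(34 + (-10 + 16/3)) = 37*(34 - 14/3) = 37*(88/3) = 3256/3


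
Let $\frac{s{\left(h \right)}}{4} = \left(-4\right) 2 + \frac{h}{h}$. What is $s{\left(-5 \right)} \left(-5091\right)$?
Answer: $142548$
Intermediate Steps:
$s{\left(h \right)} = -28$ ($s{\left(h \right)} = 4 \left(\left(-4\right) 2 + \frac{h}{h}\right) = 4 \left(-8 + 1\right) = 4 \left(-7\right) = -28$)
$s{\left(-5 \right)} \left(-5091\right) = \left(-28\right) \left(-5091\right) = 142548$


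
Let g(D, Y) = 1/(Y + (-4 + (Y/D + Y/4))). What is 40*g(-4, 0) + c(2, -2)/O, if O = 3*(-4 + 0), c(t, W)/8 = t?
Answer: -34/3 ≈ -11.333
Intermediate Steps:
c(t, W) = 8*t
O = -12 (O = 3*(-4) = -12)
g(D, Y) = 1/(-4 + 5*Y/4 + Y/D) (g(D, Y) = 1/(Y + (-4 + (Y/D + Y*(¼)))) = 1/(Y + (-4 + (Y/D + Y/4))) = 1/(Y + (-4 + (Y/4 + Y/D))) = 1/(Y + (-4 + Y/4 + Y/D)) = 1/(-4 + 5*Y/4 + Y/D))
40*g(-4, 0) + c(2, -2)/O = 40*(4*(-4)/(-16*(-4) + 4*0 + 5*(-4)*0)) + (8*2)/(-12) = 40*(4*(-4)/(64 + 0 + 0)) + 16*(-1/12) = 40*(4*(-4)/64) - 4/3 = 40*(4*(-4)*(1/64)) - 4/3 = 40*(-¼) - 4/3 = -10 - 4/3 = -34/3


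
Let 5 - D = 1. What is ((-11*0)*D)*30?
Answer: 0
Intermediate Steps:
D = 4 (D = 5 - 1*1 = 5 - 1 = 4)
((-11*0)*D)*30 = (-11*0*4)*30 = (0*4)*30 = 0*30 = 0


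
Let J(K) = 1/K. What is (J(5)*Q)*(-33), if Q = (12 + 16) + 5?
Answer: -1089/5 ≈ -217.80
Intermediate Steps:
J(K) = 1/K
Q = 33 (Q = 28 + 5 = 33)
(J(5)*Q)*(-33) = (33/5)*(-33) = -1089/5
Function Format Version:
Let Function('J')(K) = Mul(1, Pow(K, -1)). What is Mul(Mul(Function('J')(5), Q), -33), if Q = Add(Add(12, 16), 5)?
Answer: Rational(-1089, 5) ≈ -217.80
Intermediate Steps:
Function('J')(K) = Pow(K, -1)
Q = 33 (Q = Add(28, 5) = 33)
Mul(Mul(Function('J')(5), Q), -33) = Mul(Mul(Pow(5, -1), 33), -33) = Mul(Mul(Rational(1, 5), 33), -33) = Mul(Rational(33, 5), -33) = Rational(-1089, 5)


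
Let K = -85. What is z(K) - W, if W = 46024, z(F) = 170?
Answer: -45854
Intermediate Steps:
z(K) - W = 170 - 1*46024 = 170 - 46024 = -45854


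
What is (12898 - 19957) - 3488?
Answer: -10547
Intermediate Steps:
(12898 - 19957) - 3488 = -7059 - 3488 = -10547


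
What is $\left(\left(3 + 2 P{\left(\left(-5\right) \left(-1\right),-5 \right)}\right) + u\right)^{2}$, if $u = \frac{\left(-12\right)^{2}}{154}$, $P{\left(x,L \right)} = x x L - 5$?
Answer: $\frac{388760089}{5929} \approx 65569.0$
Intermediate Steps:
$P{\left(x,L \right)} = -5 + L x^{2}$ ($P{\left(x,L \right)} = x^{2} L - 5 = L x^{2} - 5 = -5 + L x^{2}$)
$u = \frac{72}{77}$ ($u = 144 \cdot \frac{1}{154} = \frac{72}{77} \approx 0.93507$)
$\left(\left(3 + 2 P{\left(\left(-5\right) \left(-1\right),-5 \right)}\right) + u\right)^{2} = \left(\left(3 + 2 \left(-5 - 5 \left(\left(-5\right) \left(-1\right)\right)^{2}\right)\right) + \frac{72}{77}\right)^{2} = \left(\left(3 + 2 \left(-5 - 5 \cdot 5^{2}\right)\right) + \frac{72}{77}\right)^{2} = \left(\left(3 + 2 \left(-5 - 125\right)\right) + \frac{72}{77}\right)^{2} = \left(\left(3 + 2 \left(-130\right)\right) + \frac{72}{77}\right)^{2} = \left(\left(3 - 260\right) + \frac{72}{77}\right)^{2} = \left(-257 + \frac{72}{77}\right)^{2} = \left(- \frac{19717}{77}\right)^{2} = \frac{388760089}{5929}$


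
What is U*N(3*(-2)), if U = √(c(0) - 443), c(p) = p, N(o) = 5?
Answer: 5*I*√443 ≈ 105.24*I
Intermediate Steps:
U = I*√443 (U = √(0 - 443) = √(-443) = I*√443 ≈ 21.048*I)
U*N(3*(-2)) = (I*√443)*5 = 5*I*√443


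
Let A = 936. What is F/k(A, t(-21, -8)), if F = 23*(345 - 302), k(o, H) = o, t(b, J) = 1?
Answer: 989/936 ≈ 1.0566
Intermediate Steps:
F = 989 (F = 23*43 = 989)
F/k(A, t(-21, -8)) = 989/936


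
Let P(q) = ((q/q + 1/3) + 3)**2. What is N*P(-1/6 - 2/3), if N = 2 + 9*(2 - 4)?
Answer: -2704/9 ≈ -300.44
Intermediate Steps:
P(q) = 169/9 (P(q) = ((1 + 1*(1/3)) + 3)**2 = ((1 + 1/3) + 3)**2 = (4/3 + 3)**2 = (13/3)**2 = 169/9)
N = -16 (N = 2 + 9*(-2) = 2 - 18 = -16)
N*P(-1/6 - 2/3) = -16*169/9 = -2704/9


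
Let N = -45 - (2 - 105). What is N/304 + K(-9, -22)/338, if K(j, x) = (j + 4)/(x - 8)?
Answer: 14741/77064 ≈ 0.19128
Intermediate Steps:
K(j, x) = (4 + j)/(-8 + x)
N = 58 (N = -45 - 1*(-103) = -45 + 103 = 58)
N/304 + K(-9, -22)/338 = 58/304 + ((4 - 9)/(-8 - 22))/338 = 58*(1/304) + (-5/(-30))*(1/338) = 29/152 - 1/30*(-5)*(1/338) = 29/152 + (1/6)*(1/338) = 29/152 + 1/2028 = 14741/77064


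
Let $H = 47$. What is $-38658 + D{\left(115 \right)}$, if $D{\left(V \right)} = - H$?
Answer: $-38705$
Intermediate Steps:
$D{\left(V \right)} = -47$ ($D{\left(V \right)} = \left(-1\right) 47 = -47$)
$-38658 + D{\left(115 \right)} = -38658 - 47 = -38705$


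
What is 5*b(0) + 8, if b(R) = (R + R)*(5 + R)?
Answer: 8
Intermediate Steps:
b(R) = 2*R*(5 + R) (b(R) = (2*R)*(5 + R) = 2*R*(5 + R))
5*b(0) + 8 = 5*(2*0*(5 + 0)) + 8 = 5*(2*0*5) + 8 = 5*0 + 8 = 0 + 8 = 8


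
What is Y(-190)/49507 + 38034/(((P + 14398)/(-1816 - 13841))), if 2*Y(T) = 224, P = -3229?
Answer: -192688463846/3614011 ≈ -53317.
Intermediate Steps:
Y(T) = 112 (Y(T) = (½)*224 = 112)
Y(-190)/49507 + 38034/(((P + 14398)/(-1816 - 13841))) = 112/49507 + 38034/(((-3229 + 14398)/(-1816 - 13841))) = 112*(1/49507) + 38034/((11169/(-15657))) = 112/49507 + 38034/((11169*(-1/15657))) = 112/49507 + 38034/(-219/307) = 112/49507 + 38034*(-307/219) = 112/49507 - 3892146/73 = -192688463846/3614011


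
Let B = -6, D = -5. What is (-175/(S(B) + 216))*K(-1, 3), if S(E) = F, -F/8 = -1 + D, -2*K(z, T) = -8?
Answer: -175/66 ≈ -2.6515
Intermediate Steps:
K(z, T) = 4 (K(z, T) = -½*(-8) = 4)
F = 48 (F = -8*(-1 - 5) = -8*(-6) = 48)
S(E) = 48
(-175/(S(B) + 216))*K(-1, 3) = -175/(48 + 216)*4 = -175/264*4 = -175/66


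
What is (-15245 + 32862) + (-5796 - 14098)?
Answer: -2277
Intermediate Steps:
(-15245 + 32862) + (-5796 - 14098) = 17617 - 19894 = -2277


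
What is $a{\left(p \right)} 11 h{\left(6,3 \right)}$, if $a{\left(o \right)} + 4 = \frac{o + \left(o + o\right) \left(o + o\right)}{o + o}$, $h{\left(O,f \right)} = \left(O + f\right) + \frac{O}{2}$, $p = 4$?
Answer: $594$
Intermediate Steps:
$h{\left(O,f \right)} = f + \frac{3 O}{2}$ ($h{\left(O,f \right)} = \left(O + f\right) + O \frac{1}{2} = \left(O + f\right) + \frac{O}{2} = f + \frac{3 O}{2}$)
$a{\left(o \right)} = -4 + \frac{o + 4 o^{2}}{2 o}$ ($a{\left(o \right)} = -4 + \frac{o + \left(o + o\right) \left(o + o\right)}{o + o} = -4 + \frac{o + 2 o 2 o}{2 o} = -4 + \left(o + 4 o^{2}\right) \frac{1}{2 o} = -4 + \frac{o + 4 o^{2}}{2 o}$)
$a{\left(p \right)} 11 h{\left(6,3 \right)} = \left(- \frac{7}{2} + 2 \cdot 4\right) 11 \left(3 + \frac{3}{2} \cdot 6\right) = \left(- \frac{7}{2} + 8\right) 11 \left(3 + 9\right) = \frac{9}{2} \cdot 11 \cdot 12 = \frac{99}{2} \cdot 12 = 594$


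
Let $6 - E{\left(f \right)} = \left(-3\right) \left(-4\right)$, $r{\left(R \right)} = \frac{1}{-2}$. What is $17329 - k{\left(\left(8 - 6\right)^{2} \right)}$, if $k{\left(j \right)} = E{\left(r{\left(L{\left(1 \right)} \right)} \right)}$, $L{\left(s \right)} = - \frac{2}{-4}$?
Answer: $17335$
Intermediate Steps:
$L{\left(s \right)} = \frac{1}{2}$ ($L{\left(s \right)} = \left(-2\right) \left(- \frac{1}{4}\right) = \frac{1}{2}$)
$r{\left(R \right)} = - \frac{1}{2}$
$E{\left(f \right)} = -6$ ($E{\left(f \right)} = 6 - \left(-3\right) \left(-4\right) = 6 - 12 = -6$)
$k{\left(j \right)} = -6$
$17329 - k{\left(\left(8 - 6\right)^{2} \right)} = 17329 - -6 = 17329 + 6 = 17335$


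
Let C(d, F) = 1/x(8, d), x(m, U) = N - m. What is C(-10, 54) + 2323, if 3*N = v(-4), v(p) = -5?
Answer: 67364/29 ≈ 2322.9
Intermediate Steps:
N = -5/3 (N = (⅓)*(-5) = -5/3 ≈ -1.6667)
x(m, U) = -5/3 - m
C(d, F) = -3/29 (C(d, F) = 1/(-5/3 - 1*8) = 1/(-5/3 - 8) = 1/(-29/3) = -3/29)
C(-10, 54) + 2323 = -3/29 + 2323 = 67364/29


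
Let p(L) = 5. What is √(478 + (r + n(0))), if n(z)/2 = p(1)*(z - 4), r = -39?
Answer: √399 ≈ 19.975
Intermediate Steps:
n(z) = -40 + 10*z (n(z) = 2*(5*(z - 4)) = 2*(5*(-4 + z)) = 2*(-20 + 5*z) = -40 + 10*z)
√(478 + (r + n(0))) = √(478 + (-39 + (-40 + 10*0))) = √(478 + (-39 + (-40 + 0))) = √(478 + (-39 - 40)) = √(478 - 79) = √399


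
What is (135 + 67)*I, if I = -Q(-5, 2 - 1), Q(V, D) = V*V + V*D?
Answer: -4040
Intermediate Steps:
Q(V, D) = V**2 + D*V
I = -20 (I = -(-5)*((2 - 1) - 5) = -(-5)*(1 - 5) = -(-5)*(-4) = -1*20 = -20)
(135 + 67)*I = (135 + 67)*(-20) = 202*(-20) = -4040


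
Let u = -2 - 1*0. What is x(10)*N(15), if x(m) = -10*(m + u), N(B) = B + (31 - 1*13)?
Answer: -2640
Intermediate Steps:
u = -2 (u = -2 + 0 = -2)
N(B) = 18 + B (N(B) = B + (31 - 13) = B + 18 = 18 + B)
x(m) = 20 - 10*m (x(m) = -10*(m - 2) = -10*(-2 + m) = 20 - 10*m)
x(10)*N(15) = (20 - 10*10)*(18 + 15) = (20 - 100)*33 = -80*33 = -2640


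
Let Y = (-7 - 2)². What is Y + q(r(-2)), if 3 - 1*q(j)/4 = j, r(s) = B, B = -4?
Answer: 109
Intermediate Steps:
r(s) = -4
q(j) = 12 - 4*j
Y = 81 (Y = (-9)² = 81)
Y + q(r(-2)) = 81 + (12 - 4*(-4)) = 81 + (12 + 16) = 81 + 28 = 109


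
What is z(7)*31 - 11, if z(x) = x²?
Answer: 1508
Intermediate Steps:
z(7)*31 - 11 = 7²*31 - 11 = 49*31 - 11 = 1519 - 11 = 1508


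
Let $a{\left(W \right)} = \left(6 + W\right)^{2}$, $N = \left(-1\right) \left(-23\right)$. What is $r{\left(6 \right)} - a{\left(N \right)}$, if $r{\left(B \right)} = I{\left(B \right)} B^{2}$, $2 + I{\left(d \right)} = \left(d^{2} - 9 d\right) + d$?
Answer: $-1345$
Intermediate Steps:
$I{\left(d \right)} = -2 + d^{2} - 8 d$ ($I{\left(d \right)} = -2 + \left(\left(d^{2} - 9 d\right) + d\right) = -2 + \left(d^{2} - 8 d\right) = -2 + d^{2} - 8 d$)
$N = 23$
$r{\left(B \right)} = B^{2} \left(-2 + B^{2} - 8 B\right)$ ($r{\left(B \right)} = \left(-2 + B^{2} - 8 B\right) B^{2} = B^{2} \left(-2 + B^{2} - 8 B\right)$)
$r{\left(6 \right)} - a{\left(N \right)} = 6^{2} \left(-2 + 6^{2} - 48\right) - \left(6 + 23\right)^{2} = 36 \left(-2 + 36 - 48\right) - 29^{2} = 36 \left(-14\right) - 841 = -504 - 841 = -1345$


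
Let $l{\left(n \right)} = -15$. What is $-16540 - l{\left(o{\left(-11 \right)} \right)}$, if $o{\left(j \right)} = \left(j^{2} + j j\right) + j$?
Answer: $-16525$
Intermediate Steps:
$o{\left(j \right)} = j + 2 j^{2}$ ($o{\left(j \right)} = \left(j^{2} + j^{2}\right) + j = 2 j^{2} + j = j + 2 j^{2}$)
$-16540 - l{\left(o{\left(-11 \right)} \right)} = -16540 - -15 = -16540 + 15 = -16525$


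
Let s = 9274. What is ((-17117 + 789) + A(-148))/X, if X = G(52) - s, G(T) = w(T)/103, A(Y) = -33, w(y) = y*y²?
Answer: 1685183/814614 ≈ 2.0687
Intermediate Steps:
w(y) = y³
G(T) = T³/103
X = -814614/103 (X = (1/103)*52³ - 1*9274 = (1/103)*140608 - 9274 = 140608/103 - 9274 = -814614/103 ≈ -7908.9)
((-17117 + 789) + A(-148))/X = ((-17117 + 789) - 33)/(-814614/103) = (-16328 - 33)*(-103/814614) = -16361*(-103/814614) = 1685183/814614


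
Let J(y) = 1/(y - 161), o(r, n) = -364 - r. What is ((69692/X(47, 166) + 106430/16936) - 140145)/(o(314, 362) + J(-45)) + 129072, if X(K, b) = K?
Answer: 123899724994929/958408678 ≈ 1.2928e+5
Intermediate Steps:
J(y) = 1/(-161 + y)
((69692/X(47, 166) + 106430/16936) - 140145)/(o(314, 362) + J(-45)) + 129072 = ((69692/47 + 106430/16936) - 140145)/((-364 - 1*314) + 1/(-161 - 45)) + 129072 = ((69692*(1/47) + 106430*(1/16936)) - 140145)/((-364 - 314) + 1/(-206)) + 129072 = ((69692/47 + 1835/292) - 140145)/(-678 - 1/206) + 129072 = (20436309/13724 - 140145)/(-139669/206) + 129072 = -1902913671/13724*(-206/139669) + 129072 = 196000108113/958408678 + 129072 = 123899724994929/958408678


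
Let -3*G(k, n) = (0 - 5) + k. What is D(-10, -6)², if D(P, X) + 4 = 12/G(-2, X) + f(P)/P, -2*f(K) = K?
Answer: 81/196 ≈ 0.41327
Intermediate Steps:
G(k, n) = 5/3 - k/3 (G(k, n) = -((0 - 5) + k)/3 = -(-5 + k)/3 = 5/3 - k/3)
f(K) = -K/2
D(P, X) = 9/14 (D(P, X) = -4 + (12/(5/3 - ⅓*(-2)) + (-P/2)/P) = -4 + (12/(5/3 + ⅔) - ½) = -4 + (12/(7/3) - ½) = -4 + (12*(3/7) - ½) = -4 + (36/7 - ½) = -4 + 65/14 = 9/14)
D(-10, -6)² = (9/14)² = 81/196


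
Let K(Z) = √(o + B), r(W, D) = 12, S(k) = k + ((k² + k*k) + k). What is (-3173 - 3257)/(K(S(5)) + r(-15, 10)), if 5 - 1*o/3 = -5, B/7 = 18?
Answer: 6430 - 3215*√39/3 ≈ -262.56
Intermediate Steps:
B = 126 (B = 7*18 = 126)
S(k) = 2*k + 2*k² (S(k) = k + ((k² + k²) + k) = k + (2*k² + k) = k + (k + 2*k²) = 2*k + 2*k²)
o = 30 (o = 15 - 3*(-5) = 15 + 15 = 30)
K(Z) = 2*√39 (K(Z) = √(30 + 126) = √156 = 2*√39)
(-3173 - 3257)/(K(S(5)) + r(-15, 10)) = (-3173 - 3257)/(2*√39 + 12) = -6430/(12 + 2*√39)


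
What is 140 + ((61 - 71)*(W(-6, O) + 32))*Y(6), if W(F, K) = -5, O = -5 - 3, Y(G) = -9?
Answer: 2570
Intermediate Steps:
O = -8
140 + ((61 - 71)*(W(-6, O) + 32))*Y(6) = 140 + ((61 - 71)*(-5 + 32))*(-9) = 140 - 10*27*(-9) = 140 - 270*(-9) = 140 + 2430 = 2570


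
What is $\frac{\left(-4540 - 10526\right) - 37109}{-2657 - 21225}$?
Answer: $\frac{52175}{23882} \approx 2.1847$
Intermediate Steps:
$\frac{\left(-4540 - 10526\right) - 37109}{-2657 - 21225} = \frac{\left(-4540 - 10526\right) - 37109}{-23882} = \left(-15066 - 37109\right) \left(- \frac{1}{23882}\right) = \left(-52175\right) \left(- \frac{1}{23882}\right) = \frac{52175}{23882}$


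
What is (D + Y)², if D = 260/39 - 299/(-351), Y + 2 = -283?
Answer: 56130064/729 ≈ 76996.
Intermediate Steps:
Y = -285 (Y = -2 - 283 = -285)
D = 203/27 (D = 260*(1/39) - 299*(-1/351) = 20/3 + 23/27 = 203/27 ≈ 7.5185)
(D + Y)² = (203/27 - 285)² = (-7492/27)² = 56130064/729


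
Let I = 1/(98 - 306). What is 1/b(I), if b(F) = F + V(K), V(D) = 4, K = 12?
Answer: 208/831 ≈ 0.25030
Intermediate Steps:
I = -1/208 (I = 1/(-208) = -1/208 ≈ -0.0048077)
b(F) = 4 + F (b(F) = F + 4 = 4 + F)
1/b(I) = 1/(4 - 1/208) = 1/(831/208) = 208/831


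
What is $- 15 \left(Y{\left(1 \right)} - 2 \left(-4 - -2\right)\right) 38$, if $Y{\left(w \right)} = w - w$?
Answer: $-2280$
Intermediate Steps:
$Y{\left(w \right)} = 0$
$- 15 \left(Y{\left(1 \right)} - 2 \left(-4 - -2\right)\right) 38 = - 15 \left(0 - 2 \left(-4 - -2\right)\right) 38 = - 15 \left(0 - 2 \left(-4 + 2\right)\right) 38 = - 15 \left(0 - -4\right) 38 = - 15 \left(0 + 4\right) 38 = \left(-15\right) 4 \cdot 38 = \left(-60\right) 38 = -2280$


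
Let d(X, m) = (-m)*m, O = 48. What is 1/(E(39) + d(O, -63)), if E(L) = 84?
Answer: -1/3885 ≈ -0.00025740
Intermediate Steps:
d(X, m) = -m²
1/(E(39) + d(O, -63)) = 1/(84 - 1*(-63)²) = 1/(84 - 1*3969) = 1/(84 - 3969) = 1/(-3885) = -1/3885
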